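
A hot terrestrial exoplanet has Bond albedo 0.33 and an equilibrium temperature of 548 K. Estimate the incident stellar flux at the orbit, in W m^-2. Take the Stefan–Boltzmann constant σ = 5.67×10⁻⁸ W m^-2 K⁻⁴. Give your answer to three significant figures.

30500 W m^-2

From S(1−α)/4 = σT⁴: S = 4σT⁴/(1−α).
σT⁴ = 5.67×10⁻⁸·(548)⁴ = 5113 W m^-2.
S = 4·5113/0.67 = 30530 W m^-2.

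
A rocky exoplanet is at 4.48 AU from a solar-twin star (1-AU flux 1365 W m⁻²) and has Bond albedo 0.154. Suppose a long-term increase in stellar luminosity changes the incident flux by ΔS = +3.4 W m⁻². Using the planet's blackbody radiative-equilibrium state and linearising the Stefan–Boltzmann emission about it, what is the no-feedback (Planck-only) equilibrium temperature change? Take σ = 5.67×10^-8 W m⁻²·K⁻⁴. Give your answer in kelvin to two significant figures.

1.6 K

Irradiance scales as 1/d², so S = 1365 W m⁻² × (1/4.48)² = 68.01 W m⁻².
The baseline emission temperature is T_e = 126.2 K.
Only a fraction (1−α) is absorbed and it's spread over 4πR², so ΔF = (1−α)ΔS/4 = 0.7191 W m⁻².
The Planck feedback parameter is 4σT_e³ = 0.4559 W m⁻²/K.
Hence the no-feedback warming is ΔF/(4σT_e³) = 1.58 K.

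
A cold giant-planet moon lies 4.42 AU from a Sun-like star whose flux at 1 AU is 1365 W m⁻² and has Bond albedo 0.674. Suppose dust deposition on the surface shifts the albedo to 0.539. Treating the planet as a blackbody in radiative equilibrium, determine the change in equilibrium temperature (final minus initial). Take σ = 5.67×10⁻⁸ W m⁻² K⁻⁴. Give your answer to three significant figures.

9.06 kelvin

By the inverse-square law, S = 1365/4.42² = 69.87 W m⁻².
Initial: T₁ = [S(1−0.674)/(4σ)]^(1/4) = 100.1 K.
After:  T₂ = [69.87·0.461/(4σ)]^(1/4) = 109.2 K.
ΔT = T₂ − T₁ = 9.058 K.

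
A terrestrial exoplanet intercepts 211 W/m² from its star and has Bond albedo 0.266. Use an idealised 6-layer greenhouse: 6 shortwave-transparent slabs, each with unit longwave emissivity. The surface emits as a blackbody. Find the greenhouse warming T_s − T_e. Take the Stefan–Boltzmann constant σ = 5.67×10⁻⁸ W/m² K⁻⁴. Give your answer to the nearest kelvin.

101 K

The effective emission temperature is T_e = [S(1−α)/(4σ)]^¼ = 161.7 K.
Surface: T_s = (7)^¼·T_e = 262.9 K.
Warming: T_s − T_e = 101.3 K.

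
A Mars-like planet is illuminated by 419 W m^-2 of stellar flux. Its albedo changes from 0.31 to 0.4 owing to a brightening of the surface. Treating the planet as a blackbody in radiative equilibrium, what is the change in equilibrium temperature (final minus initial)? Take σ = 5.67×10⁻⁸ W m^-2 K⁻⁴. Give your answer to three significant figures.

-6.49 kelvin

With α = 0.31, T₁ = 189.0 K.
After:  T₂ = [419.0·0.6/(4σ)]^(1/4) = 182.5 K.
ΔT = T₂ − T₁ = -6.488 K.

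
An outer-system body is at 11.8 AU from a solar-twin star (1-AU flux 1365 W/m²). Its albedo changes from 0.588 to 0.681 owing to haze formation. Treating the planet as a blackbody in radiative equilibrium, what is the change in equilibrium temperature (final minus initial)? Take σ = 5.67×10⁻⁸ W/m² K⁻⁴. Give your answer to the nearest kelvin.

Irradiance scales as 1/d², so S = 1365 W/m² × (1/11.8)² = 9.803 W/m².
Before: T₁ = [9.803·0.412/(4σ)]^(1/4) = 64.96 K.
After:  T₂ = [9.803·0.319/(4σ)]^(1/4) = 60.94 K.
ΔT = T₂ − T₁ = -4.025 K.

-4 K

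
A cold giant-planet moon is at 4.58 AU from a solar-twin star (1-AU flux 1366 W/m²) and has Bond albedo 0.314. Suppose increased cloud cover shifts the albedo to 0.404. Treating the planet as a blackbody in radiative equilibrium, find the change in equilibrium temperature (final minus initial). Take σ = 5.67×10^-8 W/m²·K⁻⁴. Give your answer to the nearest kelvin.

-4 K

Irradiance scales as 1/d², so S = 1366 W/m² × (1/4.58)² = 65.12 W/m².
With α = 0.314, T₁ = 118.5 K.
Final:   T₂ = [S(1−0.404)/(4σ)]^(1/4) = 114.4 K.
ΔT = T₂ − T₁ = -4.093 K.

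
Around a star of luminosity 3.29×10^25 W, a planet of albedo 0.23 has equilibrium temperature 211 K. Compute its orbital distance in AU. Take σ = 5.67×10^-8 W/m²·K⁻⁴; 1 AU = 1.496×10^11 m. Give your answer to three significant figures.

Required flux: S = 4σT⁴/(1−α) = 583.8 W/m².
S = L/(4πd²) → d = √(L/4πS) = √(3.29×10^25/(4π·583.8)) = 6.697×10^10 m = 0.4476 AU.

0.448 AU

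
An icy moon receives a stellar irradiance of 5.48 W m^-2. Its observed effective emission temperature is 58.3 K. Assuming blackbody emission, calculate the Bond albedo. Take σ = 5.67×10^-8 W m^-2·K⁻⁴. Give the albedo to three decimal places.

0.522

Rearranging the radiative balance, α = 1 − 4σT⁴/S.
σT⁴ = 0.6550 W m^-2, so 4σT⁴ = 2.620 W m^-2.
Hence α = 1 − 2.620/5.480 = 0.5219.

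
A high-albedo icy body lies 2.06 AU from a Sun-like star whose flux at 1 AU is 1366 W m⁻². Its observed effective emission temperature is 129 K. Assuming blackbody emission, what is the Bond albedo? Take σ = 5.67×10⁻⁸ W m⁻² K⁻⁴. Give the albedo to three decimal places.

0.805

Flux at the orbit: S = 1366/(2.06)² = 321.9 W m⁻².
From σT⁴ = S(1−α)/4 we invert for α: 1−α = 4σT⁴/S.
σT⁴ = 15.70 W m⁻², so 4σT⁴ = 62.81 W m⁻².
1−α = 62.81/321.9 = 0.1951, so α = 0.8049.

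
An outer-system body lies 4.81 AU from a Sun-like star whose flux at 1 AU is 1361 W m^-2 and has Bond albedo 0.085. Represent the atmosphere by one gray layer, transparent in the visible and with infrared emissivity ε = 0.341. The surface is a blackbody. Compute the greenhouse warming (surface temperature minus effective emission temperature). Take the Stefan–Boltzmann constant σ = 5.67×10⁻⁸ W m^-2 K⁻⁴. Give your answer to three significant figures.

5.94 K

Flux at the orbit: S = 1361/(4.81)² = 58.83 W m^-2.
Effective emission temperature (TOA balance): σT_e⁴ = S(1−α)/4 = 13.46 W m^-2 → T_e = 124.1 K.
Surface balance with a leaky layer gives σT_s⁴ = σT_e⁴·2/(2−ε), so T_s = T_e·[2/(2−0.341)]^(1/4) = 130.1 K.
Greenhouse warming: T_s − T_e = 5.938 K.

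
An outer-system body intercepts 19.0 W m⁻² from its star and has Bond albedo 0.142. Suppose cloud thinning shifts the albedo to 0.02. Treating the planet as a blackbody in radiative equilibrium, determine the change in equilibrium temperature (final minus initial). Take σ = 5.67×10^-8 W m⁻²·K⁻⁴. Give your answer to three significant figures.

Initial: T₁ = [S(1−0.142)/(4σ)]^(1/4) = 92.08 K.
With α = 0.02, T₂ = 95.19 K.
Change: 95.19 − 92.08 = 3.112 K.

3.11 K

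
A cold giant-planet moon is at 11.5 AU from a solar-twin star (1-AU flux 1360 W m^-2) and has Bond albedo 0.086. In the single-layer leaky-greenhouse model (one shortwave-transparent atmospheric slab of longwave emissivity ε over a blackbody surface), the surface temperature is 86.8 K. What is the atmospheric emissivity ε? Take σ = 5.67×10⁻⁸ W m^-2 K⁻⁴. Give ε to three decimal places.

Irradiance scales as 1/d², so S = 1360 W m^-2 × (1/11.5)² = 10.28 W m^-2.
TOA balance gives T_e = 80.23 K.
Inverting T_s⁴ = 2T_e⁴/(2−ε): (T_e/T_s)⁴ = 0.7301, so ε = 2(1 − 0.7301) = 0.5399.

0.540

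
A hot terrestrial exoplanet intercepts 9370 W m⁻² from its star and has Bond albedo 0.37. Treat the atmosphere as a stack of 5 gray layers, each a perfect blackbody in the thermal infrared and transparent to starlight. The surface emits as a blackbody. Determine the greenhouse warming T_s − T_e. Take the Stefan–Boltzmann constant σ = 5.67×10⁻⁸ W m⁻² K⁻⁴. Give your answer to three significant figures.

227 K

The effective emission temperature is T_e = [S(1−α)/(4σ)]^¼ = 401.7 K.
Surface: T_s = (6)^¼·T_e = 628.6 K.
So the greenhouse effect raises the surface by 628.6 − 401.7 = 227.0 K.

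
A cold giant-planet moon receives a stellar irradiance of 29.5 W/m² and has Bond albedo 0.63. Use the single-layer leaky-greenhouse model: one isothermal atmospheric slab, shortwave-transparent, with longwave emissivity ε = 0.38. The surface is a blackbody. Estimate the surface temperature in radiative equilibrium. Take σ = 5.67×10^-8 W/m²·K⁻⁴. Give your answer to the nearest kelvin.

The planet radiates to space at T_e = [S(1−α)/(4σ)]^(1/4) = 83.29 K.
Surface balance with a leaky layer gives σT_s⁴ = σT_e⁴·2/(2−ε), so T_s = T_e·[2/(2−0.38)]^(1/4) = 87.80 K.

88 K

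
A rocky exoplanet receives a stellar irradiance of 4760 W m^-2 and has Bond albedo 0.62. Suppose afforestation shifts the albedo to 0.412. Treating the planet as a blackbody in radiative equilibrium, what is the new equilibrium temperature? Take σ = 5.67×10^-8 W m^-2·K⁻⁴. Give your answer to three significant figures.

New equilibrium: T₂ = [(1−0.412)·4760/(4σ)]^(1/4) = 333.3 K.

333 K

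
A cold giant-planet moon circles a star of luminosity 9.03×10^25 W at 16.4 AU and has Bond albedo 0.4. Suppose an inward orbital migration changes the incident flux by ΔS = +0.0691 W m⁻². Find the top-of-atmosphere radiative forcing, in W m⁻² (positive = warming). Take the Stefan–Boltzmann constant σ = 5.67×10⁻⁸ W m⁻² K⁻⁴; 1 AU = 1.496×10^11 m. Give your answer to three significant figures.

d = 16.4 × 1.496×10^11 m = 2.453×10^12 m.
S = L/(4πd²) = 1.194 W m⁻².
ΔF = Δ[S(1−α)]/4 = (1−0.4)·+0.0691/4 = 0.01036 W m⁻².

0.0104 W m⁻²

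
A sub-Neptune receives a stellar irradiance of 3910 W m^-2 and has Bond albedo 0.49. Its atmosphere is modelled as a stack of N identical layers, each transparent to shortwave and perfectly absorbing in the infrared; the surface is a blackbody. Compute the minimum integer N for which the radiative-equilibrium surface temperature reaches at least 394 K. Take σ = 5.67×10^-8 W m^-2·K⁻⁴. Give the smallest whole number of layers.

2

OLR = S(1−α)/4 = 498.5 W m^-2; the top layer radiates at T_e = 306.2 K.
Need (N+1)T_e⁴ ≥ T_s⁴, i.e. N+1 ≥ (394/306.2)⁴ = 2.741.
So N ≥ 1.741; the smallest integer is N = 2.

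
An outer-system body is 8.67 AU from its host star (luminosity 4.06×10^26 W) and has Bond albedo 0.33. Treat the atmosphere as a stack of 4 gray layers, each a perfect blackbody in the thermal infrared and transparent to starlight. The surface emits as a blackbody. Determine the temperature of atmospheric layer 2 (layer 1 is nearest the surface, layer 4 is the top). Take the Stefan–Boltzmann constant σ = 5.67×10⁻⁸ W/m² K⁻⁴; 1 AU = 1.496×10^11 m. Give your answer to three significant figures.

114 K

Orbital distance: d = 8.67 AU = 1.297×10^12 m.
Spreading L over a sphere of radius d: S = 4.06×10^26/(4π·1.30×10^12²) = 19.21 W/m².
The effective emission temperature is T_e = [S(1−α)/(4σ)]^¼ = 86.79 K.
Each opaque layer satisfies 2T_j⁴ = T_{j−1}⁴ + T_{j+1}⁴, giving T_k⁴ = (N+1−k)T_e⁴.
With k = 2: T_2 = (4+1−2)^¼·86.79 K = 114.2 K.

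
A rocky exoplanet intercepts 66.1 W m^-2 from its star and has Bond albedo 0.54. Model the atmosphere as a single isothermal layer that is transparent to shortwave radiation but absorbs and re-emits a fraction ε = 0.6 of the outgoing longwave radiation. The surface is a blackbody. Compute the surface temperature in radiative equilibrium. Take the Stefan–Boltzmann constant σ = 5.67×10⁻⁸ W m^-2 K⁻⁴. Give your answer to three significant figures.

118 kelvin

At the top of the atmosphere, σT_e⁴ = S(1−α)/4 = 7.601 W m^-2, giving T_e = 107.6 K.
Surface balance with a leaky layer gives σT_s⁴ = σT_e⁴·2/(2−ε), so T_s = T_e·[2/(2−0.6)]^(1/4) = 117.6 K.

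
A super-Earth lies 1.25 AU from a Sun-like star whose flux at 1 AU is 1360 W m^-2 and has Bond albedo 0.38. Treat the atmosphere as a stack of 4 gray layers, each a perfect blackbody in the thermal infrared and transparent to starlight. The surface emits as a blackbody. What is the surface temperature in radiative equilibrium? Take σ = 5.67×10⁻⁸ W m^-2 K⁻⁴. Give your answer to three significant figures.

Irradiance scales as 1/d², so S = 1360 W m^-2 × (1/1.25)² = 870.4 W m^-2.
Top-of-atmosphere balance: σT_e⁴ = S(1−α)/4 = 134.9 W m^-2 → T_e = 220.9 K.
Layer-by-layer balance gives σT_s⁴ = (N+1)σT_e⁴, so T_s = 5^¼·220.9 = 330.3 K.

330 kelvin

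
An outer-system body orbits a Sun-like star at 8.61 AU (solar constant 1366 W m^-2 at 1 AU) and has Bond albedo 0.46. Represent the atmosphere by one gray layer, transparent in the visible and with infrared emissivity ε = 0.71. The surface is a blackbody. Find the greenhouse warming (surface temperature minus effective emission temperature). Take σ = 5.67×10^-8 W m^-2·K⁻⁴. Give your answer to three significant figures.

Flux at the orbit: S = 1366/(8.61)² = 18.43 W m^-2.
The planet radiates to space at T_e = [S(1−α)/(4σ)]^(1/4) = 81.39 K.
The surface balance (absorbed SW + ε·downward IR = σT_s⁴) with T_a⁴ = T_s⁴/2 reduces to T_s = T_e·[2/(2−ε)]^¼ = 90.82 K.
The atmosphere warms the surface by 9.429 K.

9.43 K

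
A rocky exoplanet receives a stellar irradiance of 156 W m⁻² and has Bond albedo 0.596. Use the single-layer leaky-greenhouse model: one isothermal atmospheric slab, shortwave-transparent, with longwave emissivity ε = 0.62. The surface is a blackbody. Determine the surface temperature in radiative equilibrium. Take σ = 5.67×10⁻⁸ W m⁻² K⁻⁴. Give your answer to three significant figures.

The planet radiates to space at T_e = [S(1−α)/(4σ)]^(1/4) = 129.1 K.
For a single slab of emissivity ε, T_s⁴ = 2T_e⁴/(2−ε); thus T_s = 129.1·(1.449)^(1/4) = 141.7 K.

142 kelvin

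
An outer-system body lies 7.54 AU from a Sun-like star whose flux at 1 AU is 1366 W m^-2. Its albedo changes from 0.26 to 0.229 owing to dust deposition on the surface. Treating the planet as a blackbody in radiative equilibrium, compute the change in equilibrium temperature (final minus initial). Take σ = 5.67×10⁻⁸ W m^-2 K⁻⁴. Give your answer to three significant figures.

0.970 K

By the inverse-square law, S = 1366/7.54² = 24.03 W m^-2.
With α = 0.26, T₁ = 94.10 K.
Final:   T₂ = [S(1−0.229)/(4σ)]^(1/4) = 95.07 K.
ΔT = T₂ − T₁ = 0.9704 K.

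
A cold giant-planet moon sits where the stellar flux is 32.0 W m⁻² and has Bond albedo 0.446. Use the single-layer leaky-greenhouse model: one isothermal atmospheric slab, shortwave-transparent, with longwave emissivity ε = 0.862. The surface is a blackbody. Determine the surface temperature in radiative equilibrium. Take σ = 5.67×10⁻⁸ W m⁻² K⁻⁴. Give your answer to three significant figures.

The planet radiates to space at T_e = [S(1−α)/(4σ)]^(1/4) = 94.03 K.
The surface balance (absorbed SW + ε·downward IR = σT_s⁴) with T_a⁴ = T_s⁴/2 reduces to T_s = T_e·[2/(2−ε)]^¼ = 108.3 K.

108 K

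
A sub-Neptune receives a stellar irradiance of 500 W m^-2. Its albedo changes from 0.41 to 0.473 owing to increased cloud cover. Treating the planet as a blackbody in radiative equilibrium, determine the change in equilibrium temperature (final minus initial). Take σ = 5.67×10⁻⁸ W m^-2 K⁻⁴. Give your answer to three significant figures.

With α = 0.41, T₁ = 189.9 K.
After:  T₂ = [500.0·0.527/(4σ)]^(1/4) = 184.6 K.
Change: 184.6 − 189.9 = -5.286 K.

-5.29 K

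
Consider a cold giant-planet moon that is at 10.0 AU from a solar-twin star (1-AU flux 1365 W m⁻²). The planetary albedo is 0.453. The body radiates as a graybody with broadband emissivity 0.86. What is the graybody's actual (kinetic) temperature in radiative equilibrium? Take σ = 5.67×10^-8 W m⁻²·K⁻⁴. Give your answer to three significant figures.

78.7 K

Flux at the orbit: S = 1365/(10.0)² = 13.65 W m⁻².
Averaging over the sphere, the absorbed flux is S(1−α)/4 = 1.867 W m⁻².
Equating to εσT⁴ with ε = 0.86: T = (1.867/0.86σ)^(1/4) = 78.66 K.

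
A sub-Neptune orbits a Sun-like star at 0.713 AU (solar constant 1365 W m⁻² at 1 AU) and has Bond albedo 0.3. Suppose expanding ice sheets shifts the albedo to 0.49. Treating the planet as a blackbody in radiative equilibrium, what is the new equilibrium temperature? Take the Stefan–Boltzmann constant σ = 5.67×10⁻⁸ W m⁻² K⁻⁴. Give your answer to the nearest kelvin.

Flux at the orbit: S = 1365/(0.713)² = 2685 W m⁻².
T₂ = [S(1−α₂)/(4σ)]^(1/4) = [2685·0.51/(4σ)]^(1/4) = 278.8 K.

279 K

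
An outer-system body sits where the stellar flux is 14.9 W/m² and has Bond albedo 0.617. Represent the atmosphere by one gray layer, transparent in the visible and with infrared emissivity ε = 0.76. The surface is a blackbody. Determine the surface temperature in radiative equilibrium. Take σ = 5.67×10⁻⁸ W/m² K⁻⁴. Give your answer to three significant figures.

The planet radiates to space at T_e = [S(1−α)/(4σ)]^(1/4) = 70.82 K.
Surface balance with a leaky layer gives σT_s⁴ = σT_e⁴·2/(2−ε), so T_s = T_e·[2/(2−0.76)]^(1/4) = 79.82 K.

79.8 kelvin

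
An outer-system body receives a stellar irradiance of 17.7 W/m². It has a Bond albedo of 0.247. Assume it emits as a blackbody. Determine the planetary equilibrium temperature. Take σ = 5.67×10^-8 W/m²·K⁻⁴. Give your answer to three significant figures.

87.6 K

The planet absorbs (1−α)S over its disc πR² and re-emits over 4πR², so the mean absorbed flux is (1−0.247)·17.70/4 = 3.332 W/m².
Balancing against σT⁴: T = (3.332/5.67×10⁻⁸)^(1/4) = 87.56 K.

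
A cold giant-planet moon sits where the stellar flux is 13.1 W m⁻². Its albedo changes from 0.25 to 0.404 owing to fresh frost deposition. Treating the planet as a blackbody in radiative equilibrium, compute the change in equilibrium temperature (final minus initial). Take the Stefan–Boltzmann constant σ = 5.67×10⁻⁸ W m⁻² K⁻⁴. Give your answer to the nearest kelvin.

Before: T₁ = [13.10·0.75/(4σ)]^(1/4) = 81.13 K.
With α = 0.404, T₂ = 76.60 K.
ΔT = T₂ − T₁ = -4.530 K.

-5 kelvin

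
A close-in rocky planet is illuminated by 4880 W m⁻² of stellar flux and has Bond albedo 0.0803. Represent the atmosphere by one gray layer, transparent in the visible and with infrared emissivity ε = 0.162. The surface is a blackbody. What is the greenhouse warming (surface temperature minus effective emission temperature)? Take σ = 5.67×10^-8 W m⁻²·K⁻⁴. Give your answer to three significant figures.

The planet radiates to space at T_e = [S(1−α)/(4σ)]^(1/4) = 375.1 K.
Surface balance with a leaky layer gives σT_s⁴ = σT_e⁴·2/(2−ε), so T_s = T_e·[2/(2−0.162)]^(1/4) = 383.1 K.
T_s − T_e = 383.1 − 375.1 = 8.005 K.

8.00 kelvin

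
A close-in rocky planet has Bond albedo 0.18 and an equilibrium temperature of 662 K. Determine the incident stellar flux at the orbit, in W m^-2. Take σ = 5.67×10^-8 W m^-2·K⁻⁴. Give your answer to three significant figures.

53100 W m^-2

From S(1−α)/4 = σT⁴: S = 4σT⁴/(1−α).
σT⁴ = 5.67×10⁻⁸·(662)⁴ = 10890 W m^-2.
So S = 4×10890/(1−0.18) = 53120 W m^-2.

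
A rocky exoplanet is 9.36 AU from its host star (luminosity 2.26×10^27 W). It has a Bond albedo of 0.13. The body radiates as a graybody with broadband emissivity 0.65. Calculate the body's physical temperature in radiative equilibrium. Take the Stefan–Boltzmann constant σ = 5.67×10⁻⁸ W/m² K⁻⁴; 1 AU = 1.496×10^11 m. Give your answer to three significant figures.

Orbital distance: d = 9.36 AU = 1.400×10^12 m.
Spreading L over a sphere of radius d: S = 2.26×10^27/(4π·1.40×10^12²) = 91.72 W/m².
Absorbed flux (global mean): S(1−α)/4 = 91.72·0.87/4 = 19.95 W/m².
Radiative balance εσT⁴ = 19.95 gives T = [19.95/(0.65·σ)]^(1/4) = 152.5 K.

153 K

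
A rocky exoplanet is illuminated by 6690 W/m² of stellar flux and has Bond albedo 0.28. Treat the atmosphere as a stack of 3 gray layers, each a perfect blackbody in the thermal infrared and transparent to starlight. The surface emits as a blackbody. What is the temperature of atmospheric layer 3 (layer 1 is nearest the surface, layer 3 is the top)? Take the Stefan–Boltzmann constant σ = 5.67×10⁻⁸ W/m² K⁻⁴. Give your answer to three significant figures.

OLR = S(1−α)/4 = 1204 W/m²; the top layer radiates at T_e = 381.7 K.
The net upward flux σT_e⁴ is constant between every pair of levels, so T_k⁴ = (N+1−k)T_e⁴.
With k = 3: T_3 = (3+1−3)^¼·381.7 K = 381.7 K.

382 K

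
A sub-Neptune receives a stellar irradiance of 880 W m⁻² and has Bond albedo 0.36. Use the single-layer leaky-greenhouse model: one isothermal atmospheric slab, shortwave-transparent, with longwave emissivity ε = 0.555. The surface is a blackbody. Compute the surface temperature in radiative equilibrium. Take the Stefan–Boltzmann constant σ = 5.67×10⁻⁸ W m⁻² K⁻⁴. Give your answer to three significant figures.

242 K

At the top of the atmosphere, σT_e⁴ = S(1−α)/4 = 140.8 W m⁻², giving T_e = 223.2 K.
Surface balance with a leaky layer gives σT_s⁴ = σT_e⁴·2/(2−ε), so T_s = T_e·[2/(2−0.555)]^(1/4) = 242.1 K.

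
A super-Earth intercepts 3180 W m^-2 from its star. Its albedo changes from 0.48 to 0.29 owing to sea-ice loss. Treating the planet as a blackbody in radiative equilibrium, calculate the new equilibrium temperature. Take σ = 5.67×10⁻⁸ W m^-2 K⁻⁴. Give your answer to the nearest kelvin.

316 K

With the new albedo, S(1−α₂)/4 = 564.4 W m^-2, so T₂ = 315.9 K.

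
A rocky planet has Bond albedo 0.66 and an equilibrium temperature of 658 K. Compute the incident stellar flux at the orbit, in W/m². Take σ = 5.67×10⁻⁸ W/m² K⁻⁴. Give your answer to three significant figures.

1.25×10^5 W/m²

Invert the energy balance for S: S = 4σT⁴/(1−α).
The emitted flux is σT⁴ = 10630 W/m².
S = 4·10630/0.34 = 1.250×10^5 W/m².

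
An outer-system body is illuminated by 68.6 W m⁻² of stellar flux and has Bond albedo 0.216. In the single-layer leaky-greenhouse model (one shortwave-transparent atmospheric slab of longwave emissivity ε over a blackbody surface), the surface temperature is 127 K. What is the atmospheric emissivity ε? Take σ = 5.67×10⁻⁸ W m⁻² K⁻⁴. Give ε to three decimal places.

First, T_e = [68.60·(1−0.216)/(4σ)]^(1/4) = 124.1 K.
T_s⁴ = T_e⁴·2/(2−ε) → ε = 2 − 2(T_e/T_s)⁴ = 2 − 2·(124.1/127)⁴ = 0.1769.

0.177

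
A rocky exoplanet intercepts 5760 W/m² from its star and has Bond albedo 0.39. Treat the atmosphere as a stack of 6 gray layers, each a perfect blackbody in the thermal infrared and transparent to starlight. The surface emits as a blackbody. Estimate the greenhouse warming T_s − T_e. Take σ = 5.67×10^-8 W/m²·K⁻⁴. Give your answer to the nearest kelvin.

OLR = S(1−α)/4 = 878.4 W/m²; the top layer radiates at T_e = 352.8 K.
T_s = (N+1)^(1/4)·T_e = 573.9 K.
Warming: T_s − T_e = 221.1 K.

221 K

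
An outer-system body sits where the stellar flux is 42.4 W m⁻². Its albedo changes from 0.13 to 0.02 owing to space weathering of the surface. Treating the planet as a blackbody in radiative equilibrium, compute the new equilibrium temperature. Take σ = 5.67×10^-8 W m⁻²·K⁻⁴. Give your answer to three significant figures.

116 K

With the new albedo, S(1−α₂)/4 = 10.39 W m⁻², so T₂ = 116.3 K.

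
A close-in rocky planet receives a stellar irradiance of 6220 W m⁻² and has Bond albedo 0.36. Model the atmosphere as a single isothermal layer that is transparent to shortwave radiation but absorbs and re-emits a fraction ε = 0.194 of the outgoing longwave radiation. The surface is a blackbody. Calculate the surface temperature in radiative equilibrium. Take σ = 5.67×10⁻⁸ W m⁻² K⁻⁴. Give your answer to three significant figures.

373 kelvin

At the top of the atmosphere, σT_e⁴ = S(1−α)/4 = 995.2 W m⁻², giving T_e = 364.0 K.
For a single slab of emissivity ε, T_s⁴ = 2T_e⁴/(2−ε); thus T_s = 364.0·(1.107)^(1/4) = 373.4 K.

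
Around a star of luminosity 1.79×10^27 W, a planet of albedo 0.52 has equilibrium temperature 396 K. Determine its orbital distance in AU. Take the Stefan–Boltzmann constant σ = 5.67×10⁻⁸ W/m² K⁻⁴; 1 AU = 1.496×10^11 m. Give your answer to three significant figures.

Required flux: S = 4σT⁴/(1−α) = 11620 W/m².
From L = 4πd²S, d = √(1.79×10^27/(4π·11620)) = 1.107×10^11 m = 0.7401 AU.

0.740 AU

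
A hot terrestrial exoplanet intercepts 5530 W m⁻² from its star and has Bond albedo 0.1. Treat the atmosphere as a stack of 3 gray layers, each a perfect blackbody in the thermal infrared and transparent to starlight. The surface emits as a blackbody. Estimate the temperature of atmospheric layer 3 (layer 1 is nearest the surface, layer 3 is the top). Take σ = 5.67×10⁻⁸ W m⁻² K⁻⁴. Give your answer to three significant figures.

385 K

The effective emission temperature is T_e = [S(1−α)/(4σ)]^¼ = 384.9 K.
Each opaque layer satisfies 2T_j⁴ = T_{j−1}⁴ + T_{j+1}⁴, giving T_k⁴ = (N+1−k)T_e⁴.
With k = 3: T_3 = (3+1−3)^¼·384.9 K = 384.9 K.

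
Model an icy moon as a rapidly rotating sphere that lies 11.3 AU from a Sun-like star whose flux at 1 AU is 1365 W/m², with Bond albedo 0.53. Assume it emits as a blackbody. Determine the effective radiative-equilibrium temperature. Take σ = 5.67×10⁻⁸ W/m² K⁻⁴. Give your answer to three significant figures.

68.6 K

Irradiance scales as 1/d², so S = 1365 W/m² × (1/11.3)² = 10.69 W/m².
Averaging over the sphere, the absorbed flux is S(1−α)/4 = 1.256 W/m².
In equilibrium σT⁴ equals this, so T = 68.61 K.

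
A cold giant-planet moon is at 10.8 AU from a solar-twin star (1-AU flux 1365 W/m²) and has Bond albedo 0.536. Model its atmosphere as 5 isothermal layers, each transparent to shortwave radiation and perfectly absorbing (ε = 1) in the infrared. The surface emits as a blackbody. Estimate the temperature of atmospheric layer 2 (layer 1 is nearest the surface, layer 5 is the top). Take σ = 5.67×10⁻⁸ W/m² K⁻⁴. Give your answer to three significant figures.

Irradiance scales as 1/d², so S = 1365 W/m² × (1/10.8)² = 11.70 W/m².
The effective emission temperature is T_e = [S(1−α)/(4σ)]^¼ = 69.95 K.
Each opaque layer satisfies 2T_j⁴ = T_{j−1}⁴ + T_{j+1}⁴, giving T_k⁴ = (N+1−k)T_e⁴.
With k = 2: T_2 = (5+1−2)^¼·69.95 K = 98.92 K.

98.9 K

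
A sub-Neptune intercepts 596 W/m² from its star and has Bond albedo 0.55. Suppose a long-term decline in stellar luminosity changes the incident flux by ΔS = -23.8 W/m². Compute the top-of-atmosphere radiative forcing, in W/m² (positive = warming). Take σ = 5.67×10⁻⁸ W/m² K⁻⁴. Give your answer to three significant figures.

Only a fraction (1−α) is absorbed and it's spread over 4πR², so ΔF = (1−α)ΔS/4 = -2.677 W/m².

-2.68 W/m²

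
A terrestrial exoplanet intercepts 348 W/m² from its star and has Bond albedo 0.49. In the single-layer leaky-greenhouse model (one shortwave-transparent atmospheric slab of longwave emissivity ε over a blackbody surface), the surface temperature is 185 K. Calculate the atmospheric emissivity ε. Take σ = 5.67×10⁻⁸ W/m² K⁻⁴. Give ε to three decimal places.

0.664

Effective temperature: T_e = [S(1−α)/(4σ)]^(1/4) = 167.3 K.
T_s⁴ = T_e⁴·2/(2−ε) → ε = 2 − 2(T_e/T_s)⁴ = 2 − 2·(167.3/185)⁴ = 0.6639.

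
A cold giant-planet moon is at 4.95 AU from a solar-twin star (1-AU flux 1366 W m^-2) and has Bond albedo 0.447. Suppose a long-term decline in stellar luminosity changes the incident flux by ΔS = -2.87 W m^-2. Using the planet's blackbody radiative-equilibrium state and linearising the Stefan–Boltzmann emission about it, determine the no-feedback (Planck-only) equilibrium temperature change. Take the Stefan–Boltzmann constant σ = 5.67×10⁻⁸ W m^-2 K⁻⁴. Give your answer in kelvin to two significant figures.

-1.4 kelvin

Irradiance scales as 1/d², so S = 1366 W m^-2 × (1/4.95)² = 55.75 W m^-2.
Unperturbed T_e = [55.75·(1−0.447)/(4σ)]^¼ = 108.0 K.
Only a fraction (1−α) is absorbed and it's spread over 4πR², so ΔF = (1−α)ΔS/4 = -0.3968 W m^-2.
Linearising σT⁴ gives d(σT⁴)/dT = 4σT_e³ = 0.2855 W m^-2 per K.
Hence the no-feedback warming is ΔF/(4σT_e³) = -1.39 K.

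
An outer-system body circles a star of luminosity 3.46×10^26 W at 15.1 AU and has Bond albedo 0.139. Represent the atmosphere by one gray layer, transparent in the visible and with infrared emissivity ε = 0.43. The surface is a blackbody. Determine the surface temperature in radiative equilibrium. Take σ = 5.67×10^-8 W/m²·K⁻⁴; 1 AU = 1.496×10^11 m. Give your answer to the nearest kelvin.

d = 15.1 × 1.496×10^11 m = 2.259×10^12 m.
S = L/(4πd²) = 5.396 W/m².
The planet radiates to space at T_e = [S(1−α)/(4σ)]^(1/4) = 67.27 K.
For a single slab of emissivity ε, T_s⁴ = 2T_e⁴/(2−ε); thus T_s = 67.27·(1.274)^(1/4) = 71.47 K.

71 K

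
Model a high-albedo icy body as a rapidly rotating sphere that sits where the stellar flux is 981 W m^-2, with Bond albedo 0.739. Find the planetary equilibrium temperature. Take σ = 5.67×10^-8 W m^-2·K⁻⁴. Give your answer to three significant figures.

Averaging over the sphere, the absorbed flux is S(1−α)/4 = 64.01 W m^-2.
In equilibrium σT⁴ equals this, so T = 183.3 K.

183 kelvin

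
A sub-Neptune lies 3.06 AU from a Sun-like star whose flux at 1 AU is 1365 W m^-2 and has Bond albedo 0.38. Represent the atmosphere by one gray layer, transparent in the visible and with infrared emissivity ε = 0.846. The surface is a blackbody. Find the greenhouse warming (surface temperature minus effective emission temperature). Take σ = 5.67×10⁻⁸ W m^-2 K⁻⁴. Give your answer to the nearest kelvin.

21 K

Flux at the orbit: S = 1365/(3.06)² = 145.8 W m^-2.
The planet radiates to space at T_e = [S(1−α)/(4σ)]^(1/4) = 141.3 K.
The surface balance (absorbed SW + ε·downward IR = σT_s⁴) with T_a⁴ = T_s⁴/2 reduces to T_s = T_e·[2/(2−ε)]^¼ = 162.1 K.
The atmosphere warms the surface by 20.82 K.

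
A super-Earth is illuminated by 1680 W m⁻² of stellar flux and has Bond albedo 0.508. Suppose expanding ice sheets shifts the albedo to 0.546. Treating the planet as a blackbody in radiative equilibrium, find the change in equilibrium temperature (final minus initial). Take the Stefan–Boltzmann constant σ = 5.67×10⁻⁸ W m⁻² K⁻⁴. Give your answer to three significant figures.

-4.89 K

Initial: T₁ = [S(1−0.508)/(4σ)]^(1/4) = 245.7 K.
With α = 0.546, T₂ = 240.8 K.
Change: 240.8 − 245.7 = -4.888 K.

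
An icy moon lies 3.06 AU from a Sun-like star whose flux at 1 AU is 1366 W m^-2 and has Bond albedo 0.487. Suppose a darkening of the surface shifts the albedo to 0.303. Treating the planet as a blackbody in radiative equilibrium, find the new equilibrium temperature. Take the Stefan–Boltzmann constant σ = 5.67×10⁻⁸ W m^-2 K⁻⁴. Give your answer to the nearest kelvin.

146 K

Flux at the orbit: S = 1366/(3.06)² = 145.9 W m^-2.
New equilibrium: T₂ = [(1−0.303)·145.9/(4σ)]^(1/4) = 145.5 K.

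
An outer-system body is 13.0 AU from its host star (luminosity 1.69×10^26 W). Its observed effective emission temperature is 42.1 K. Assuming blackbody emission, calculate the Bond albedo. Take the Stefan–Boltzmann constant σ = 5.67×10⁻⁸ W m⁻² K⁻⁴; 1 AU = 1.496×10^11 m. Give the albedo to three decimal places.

0.800

Orbital distance: d = 13.0 AU = 1.945×10^12 m.
S = L/(4πd²) = 3.556 W m⁻².
From σT⁴ = S(1−α)/4 we invert for α: 1−α = 4σT⁴/S.
σT⁴ = 0.1781 W m⁻², so 4σT⁴ = 0.7125 W m⁻².
1−α = 0.7125/3.556 = 0.2004, so α = 0.7996.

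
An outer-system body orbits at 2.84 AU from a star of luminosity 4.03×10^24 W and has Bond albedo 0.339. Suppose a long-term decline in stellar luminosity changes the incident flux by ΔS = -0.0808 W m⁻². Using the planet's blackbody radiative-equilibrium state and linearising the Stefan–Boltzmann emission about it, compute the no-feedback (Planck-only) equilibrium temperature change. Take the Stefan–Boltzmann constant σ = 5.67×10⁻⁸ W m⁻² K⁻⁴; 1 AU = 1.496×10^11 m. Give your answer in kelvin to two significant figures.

Orbital distance: d = 2.84 AU = 4.249×10^11 m.
Spreading L over a sphere of radius d: S = 4.03×10^24/(4π·4.25×10^11²) = 1.777 W m⁻².
The baseline emission temperature is T_e = 47.70 K.
Only a fraction (1−α) is absorbed and it's spread over 4πR², so ΔF = (1−α)ΔS/4 = -0.01335 W m⁻².
Planck response: λ_P = 4σT_e³ = 4·5.67×10⁻⁸·(47.70)³ = 0.02462 W m⁻²/K.
So ΔT₀ = -0.01335/0.02462 = -0.542 K.

-0.54 kelvin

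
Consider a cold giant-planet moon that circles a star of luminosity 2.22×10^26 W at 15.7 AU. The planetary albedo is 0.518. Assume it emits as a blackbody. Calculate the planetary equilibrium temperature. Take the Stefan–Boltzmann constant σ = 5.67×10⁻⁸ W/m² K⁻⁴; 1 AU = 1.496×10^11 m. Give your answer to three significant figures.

d = 15.7 × 1.496×10^11 m = 2.349×10^12 m.
S = L/(4πd²) = 3.202 W/m².
The planet absorbs (1−α)S over its disc πR² and re-emits over 4πR², so the mean absorbed flux is (1−0.518)·3.202/4 = 0.3859 W/m².
In equilibrium σT⁴ equals this, so T = 51.08 K.

51.1 K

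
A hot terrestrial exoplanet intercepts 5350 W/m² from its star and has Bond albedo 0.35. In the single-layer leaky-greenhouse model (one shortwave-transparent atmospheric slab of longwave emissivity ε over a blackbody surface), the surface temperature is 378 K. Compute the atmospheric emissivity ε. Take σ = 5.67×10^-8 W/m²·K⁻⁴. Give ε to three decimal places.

0.498

Effective temperature: T_e = [S(1−α)/(4σ)]^(1/4) = 351.9 K.
Inverting T_s⁴ = 2T_e⁴/(2−ε): (T_e/T_s)⁴ = 0.7510, so ε = 2(1 − 0.7510) = 0.4979.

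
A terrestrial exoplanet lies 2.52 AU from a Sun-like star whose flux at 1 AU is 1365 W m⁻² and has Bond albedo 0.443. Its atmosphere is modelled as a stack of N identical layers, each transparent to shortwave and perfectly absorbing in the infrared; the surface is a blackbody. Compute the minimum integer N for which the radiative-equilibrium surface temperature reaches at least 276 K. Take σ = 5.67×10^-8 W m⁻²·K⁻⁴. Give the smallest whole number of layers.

10

Flux at the orbit: S = 1365/(2.52)² = 214.9 W m⁻².
Top-of-atmosphere balance: σT_e⁴ = S(1−α)/4 = 29.93 W m⁻² → T_e = 151.6 K.
T_s = (N+1)^(1/4)·T_e ≥ 276 K requires N+1 ≥ (T_s/T_e)⁴ = (276/151.6)⁴ = 10.992.
Rounding up, N = 10.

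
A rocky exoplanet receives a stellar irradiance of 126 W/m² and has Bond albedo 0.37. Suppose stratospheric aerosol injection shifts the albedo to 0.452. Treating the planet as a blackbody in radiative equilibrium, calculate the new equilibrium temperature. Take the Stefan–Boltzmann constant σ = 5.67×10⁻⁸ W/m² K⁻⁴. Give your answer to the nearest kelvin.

132 kelvin

With the new albedo, S(1−α₂)/4 = 17.26 W/m², so T₂ = 132.1 K.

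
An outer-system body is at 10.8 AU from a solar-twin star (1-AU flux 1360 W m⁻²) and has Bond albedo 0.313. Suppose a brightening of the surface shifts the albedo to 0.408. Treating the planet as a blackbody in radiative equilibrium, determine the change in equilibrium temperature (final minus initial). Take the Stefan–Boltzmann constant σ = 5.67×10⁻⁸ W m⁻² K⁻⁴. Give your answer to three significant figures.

-2.82 K

Flux at the orbit: S = 1360/(10.8)² = 11.66 W m⁻².
Initial: T₁ = [S(1−0.313)/(4σ)]^(1/4) = 77.09 K.
Final:   T₂ = [S(1−0.408)/(4σ)]^(1/4) = 74.27 K.
Change: 74.27 − 77.09 = -2.816 K.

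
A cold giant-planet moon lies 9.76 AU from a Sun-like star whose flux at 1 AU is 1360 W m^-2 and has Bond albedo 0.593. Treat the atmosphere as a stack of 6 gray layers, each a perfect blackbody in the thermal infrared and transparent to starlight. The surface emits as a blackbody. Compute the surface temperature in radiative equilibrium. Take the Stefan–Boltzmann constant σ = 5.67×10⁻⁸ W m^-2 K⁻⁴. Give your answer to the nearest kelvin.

Flux at the orbit: S = 1360/(9.76)² = 14.28 W m^-2.
The effective emission temperature is T_e = [S(1−α)/(4σ)]^¼ = 71.15 K.
With N = 6 opaque layers, T_s = (N+1)^(1/4)·T_e = 7^(1/4)·71.15 = 115.7 K.

116 K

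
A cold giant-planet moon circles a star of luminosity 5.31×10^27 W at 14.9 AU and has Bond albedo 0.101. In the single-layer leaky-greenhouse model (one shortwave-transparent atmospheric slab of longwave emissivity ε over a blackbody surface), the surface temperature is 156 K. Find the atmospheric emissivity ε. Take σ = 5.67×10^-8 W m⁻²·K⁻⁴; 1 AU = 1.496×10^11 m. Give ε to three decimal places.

0.862

Orbital distance: d = 14.9 AU = 2.229×10^12 m.
Spreading L over a sphere of radius d: S = 5.31×10^27/(4π·2.23×10^12²) = 85.05 W m⁻².
TOA balance gives T_e = 135.5 K.
Inverting T_s⁴ = 2T_e⁴/(2−ε): (T_e/T_s)⁴ = 0.5692, so ε = 2(1 − 0.5692) = 0.8616.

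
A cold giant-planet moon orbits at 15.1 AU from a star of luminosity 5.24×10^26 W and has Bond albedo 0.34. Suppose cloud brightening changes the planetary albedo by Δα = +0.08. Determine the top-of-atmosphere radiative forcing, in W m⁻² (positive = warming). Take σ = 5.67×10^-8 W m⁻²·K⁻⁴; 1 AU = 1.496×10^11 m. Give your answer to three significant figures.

-0.163 W m⁻²

d = 15.1 × 1.496×10^11 m = 2.259×10^12 m.
Flux at the orbit: S = L/(4πd²) = 5.24×10^26/(4π·(2.26×10^12)²) = 8.172 W m⁻².
TOA radiative forcing: ΔF = −S·Δα/4 = −8.172·(+0.08)/4 = -0.1634 W m⁻².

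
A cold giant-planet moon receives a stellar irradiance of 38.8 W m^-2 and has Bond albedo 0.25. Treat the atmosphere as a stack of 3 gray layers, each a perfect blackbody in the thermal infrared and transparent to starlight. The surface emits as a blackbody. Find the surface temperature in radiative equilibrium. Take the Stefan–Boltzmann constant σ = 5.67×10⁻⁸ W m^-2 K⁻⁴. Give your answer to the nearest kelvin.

Top-of-atmosphere balance: σT_e⁴ = S(1−α)/4 = 7.275 W m^-2 → T_e = 106.4 K.
With N = 3 opaque layers, T_s = (N+1)^(1/4)·T_e = 4^(1/4)·106.4 = 150.5 K.

151 K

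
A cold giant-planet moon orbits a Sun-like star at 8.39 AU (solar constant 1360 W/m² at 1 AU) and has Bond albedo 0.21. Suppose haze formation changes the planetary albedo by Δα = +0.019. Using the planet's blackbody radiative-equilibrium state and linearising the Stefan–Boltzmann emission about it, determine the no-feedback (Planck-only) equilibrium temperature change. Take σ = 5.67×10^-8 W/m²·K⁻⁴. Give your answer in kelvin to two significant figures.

-0.54 K

Flux at the orbit: S = 1360/(8.39)² = 19.32 W/m².
Unperturbed T_e = [19.32·(1−0.21)/(4σ)]^¼ = 90.57 K.
ΔF = −(S/4)Δα = −(19.32/4)×(+0.019) = -0.09177 W/m².
Linearising σT⁴ gives d(σT⁴)/dT = 4σT_e³ = 0.1685 W/m² per K.
So ΔT₀ = -0.09177/0.1685 = -0.545 K.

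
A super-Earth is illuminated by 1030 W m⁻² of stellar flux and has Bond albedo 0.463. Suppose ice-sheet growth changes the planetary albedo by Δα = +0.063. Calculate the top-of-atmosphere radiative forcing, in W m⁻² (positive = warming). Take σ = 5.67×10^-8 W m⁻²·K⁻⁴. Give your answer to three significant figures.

-16.2 W m⁻²

The change in absorbed flux is Δ[S(1−α)/4] = −SΔα/4 = -16.22 W m⁻².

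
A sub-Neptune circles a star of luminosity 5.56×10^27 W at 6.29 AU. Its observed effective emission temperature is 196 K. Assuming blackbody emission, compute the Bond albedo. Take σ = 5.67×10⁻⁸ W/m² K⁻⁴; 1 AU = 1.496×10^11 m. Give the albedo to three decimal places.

0.330

d = 6.29 × 1.496×10^11 m = 9.410×10^11 m.
S = L/(4πd²) = 499.7 W/m².
From σT⁴ = S(1−α)/4 we invert for α: 1−α = 4σT⁴/S.
4σT⁴ = 4·5.67×10⁻⁸·(196)⁴ = 334.7 W/m².
1−α = 334.7/499.7 = 0.6698, so α = 0.3302.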